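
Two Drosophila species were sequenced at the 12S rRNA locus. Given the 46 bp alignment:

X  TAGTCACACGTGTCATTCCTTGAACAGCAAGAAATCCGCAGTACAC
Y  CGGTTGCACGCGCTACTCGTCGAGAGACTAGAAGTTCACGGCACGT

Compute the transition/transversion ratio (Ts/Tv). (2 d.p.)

6.33

Transitions are A↔G and C↔T; transversions are all other mismatches.
Transitions: 19. Transversions: 3.
R = 19/3 = 6.333333… ≈ 6.33 (to 2 d.p.).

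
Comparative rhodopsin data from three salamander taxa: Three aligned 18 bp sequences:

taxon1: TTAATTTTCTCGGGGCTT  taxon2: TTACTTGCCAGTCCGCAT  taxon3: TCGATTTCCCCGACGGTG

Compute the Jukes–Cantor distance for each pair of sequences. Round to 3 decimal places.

d(taxon1,taxon2) = 0.824, d(taxon1,taxon3) = 0.673, d(taxon2,taxon3) = 1.265

taxon1–taxon2: 9/18 sites differ → p = 0.5, d = −0.75 ln(1 − 0.666667) = 0.823960 ≈ 0.824.
taxon1–taxon3: 8/18 sites differ → p ≈ 0.444444, d = −0.75 ln(1 − 0.592592) = 0.673455 ≈ 0.673.
taxon2–taxon3: 11/18 sites differ → p ≈ 0.611111, d = −0.75 ln(1 − 0.814815) = 1.264800 ≈ 1.265.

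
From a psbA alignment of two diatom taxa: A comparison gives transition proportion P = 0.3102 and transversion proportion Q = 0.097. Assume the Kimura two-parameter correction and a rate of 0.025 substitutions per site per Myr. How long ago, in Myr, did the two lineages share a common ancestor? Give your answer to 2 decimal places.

13.72

Under the Kimura two-parameter model, d = −½ ln(1 − 2P − Q) − ¼ ln(1 − 2Q).
1 − 2P − Q = 0.2826, giving −½ ln(0.2826) = 0.631861.
1 − 2Q = 0.806, giving −¼ ln(0.806) = 0.053918.
d = 0.631861 + 0.053918 = 0.685779.
Under a molecular clock d = 2μt, so t = d/(2μ) = 0.685779 / (2 × 0.025) = 13.72 Myr.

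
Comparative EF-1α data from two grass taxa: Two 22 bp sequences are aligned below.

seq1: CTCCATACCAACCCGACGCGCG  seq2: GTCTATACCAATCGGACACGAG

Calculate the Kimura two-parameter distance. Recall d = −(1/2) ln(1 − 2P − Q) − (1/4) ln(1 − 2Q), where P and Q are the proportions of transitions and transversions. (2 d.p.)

Of 22 sites, 3 differences are transitions and 3 are transversions, so P = 3/22 ≈ 0.136364 and Q = 3/22 ≈ 0.136364.
Under the Kimura two-parameter model, d = −½ ln(1 − 2P − Q) − ¼ ln(1 − 2Q).
1 − 2P − Q = 0.590908, giving −½ ln(0.590908) = 0.263047.
1 − 2Q = 0.727272, giving −¼ ln(0.727272) = 0.079614.
d = 0.263047 + 0.079614 = 0.342661.

0.34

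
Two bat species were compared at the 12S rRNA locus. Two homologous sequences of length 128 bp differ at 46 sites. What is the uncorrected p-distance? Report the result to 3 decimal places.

0.359

p = 46/128 = 0.359375 ≈ 0.359 (to 3 d.p.).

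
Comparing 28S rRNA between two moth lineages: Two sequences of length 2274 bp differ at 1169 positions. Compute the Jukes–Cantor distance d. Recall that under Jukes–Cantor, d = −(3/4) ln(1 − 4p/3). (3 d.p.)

p = 1169/2274 ≈ 0.514072.
d = −(3/4) ln(1 − 4p/3) = −0.75 ln(1 − 0.685429) = −0.75 ln(0.314571)
  = −0.75 × (-1.156545) = 0.867409 substitutions/site.

0.867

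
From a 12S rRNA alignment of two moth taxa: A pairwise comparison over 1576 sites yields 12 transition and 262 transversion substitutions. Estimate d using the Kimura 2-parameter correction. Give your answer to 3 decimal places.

P = 12/1576 ≈ 0.007614 and Q = 262/1576 ≈ 0.166244.
Under the Kimura two-parameter model, d = −½ ln(1 − 2P − Q) − ¼ ln(1 − 2Q).
1 − 2P − Q = 0.818528, giving −½ ln(0.818528) = 0.100124.
1 − 2Q = 0.667512, giving −¼ ln(0.667512) = 0.101049.
d = 0.100124 + 0.101049 = 0.201173.

0.201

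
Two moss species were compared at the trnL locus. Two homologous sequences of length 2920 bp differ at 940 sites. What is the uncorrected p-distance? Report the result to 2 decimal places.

0.32

p = 940/2920 = 0.321917… ≈ 0.32 (to 2 d.p.).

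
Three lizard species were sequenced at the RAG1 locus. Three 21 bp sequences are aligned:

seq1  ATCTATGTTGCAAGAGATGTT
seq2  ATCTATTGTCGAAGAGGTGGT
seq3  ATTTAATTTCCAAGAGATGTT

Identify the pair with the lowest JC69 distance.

seq1–seq2: 6/21 differ, p = 0.286, d = 0.360.
seq1–seq3: 4/21 differ, p = 0.190, d = 0.220.
seq2–seq3: 6/21 differ, p = 0.286, d = 0.360.
The smallest distance is between seq1 and seq3.

seq1 and seq3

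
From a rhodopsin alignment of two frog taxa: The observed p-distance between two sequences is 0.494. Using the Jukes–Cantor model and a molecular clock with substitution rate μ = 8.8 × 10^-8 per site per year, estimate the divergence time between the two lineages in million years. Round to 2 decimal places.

d = −(3/4) ln(1 − 4p/3) = −0.75 ln(1 − 0.658667) = −0.75 ln(0.341333)
  = −0.75 × (-1.074897) = 0.806173 substitutions/site.
Under a molecular clock d = 2μt, so t = d/(2μ) = 0.806173 / (2 × 8.8 × 10^-8) = 4.58 million years.

4.58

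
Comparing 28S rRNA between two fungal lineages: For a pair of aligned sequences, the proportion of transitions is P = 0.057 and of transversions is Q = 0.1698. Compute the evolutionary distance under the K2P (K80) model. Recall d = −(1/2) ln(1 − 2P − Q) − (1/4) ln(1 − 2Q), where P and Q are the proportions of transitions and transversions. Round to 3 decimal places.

Under the Kimura two-parameter model, d = −½ ln(1 − 2P − Q) − ¼ ln(1 − 2Q).
1 − 2P − Q = 0.7162, giving −½ ln(0.7162) = 0.166898.
1 − 2Q = 0.6604, giving −¼ ln(0.6604) = 0.103727.
d = 0.166898 + 0.103727 = 0.270625.

0.271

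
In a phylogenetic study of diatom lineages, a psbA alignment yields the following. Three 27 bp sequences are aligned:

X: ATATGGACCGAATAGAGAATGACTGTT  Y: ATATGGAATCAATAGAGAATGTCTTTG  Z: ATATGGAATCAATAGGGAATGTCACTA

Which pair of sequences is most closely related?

Y and Z

X–Y: 6/27 differ, p = 0.222, d = 0.264.
X–Z: 8/27 differ, p = 0.296, d = 0.377.
Y–Z: 4/27 differ, p = 0.148, d = 0.165.
The smallest distance is between Y and Z.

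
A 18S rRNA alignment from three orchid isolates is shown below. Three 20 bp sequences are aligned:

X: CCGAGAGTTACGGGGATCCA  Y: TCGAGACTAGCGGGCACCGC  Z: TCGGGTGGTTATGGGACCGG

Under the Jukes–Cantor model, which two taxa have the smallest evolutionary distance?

X–Y: 8/20 differ, p = 0.400, d = 0.572.
X–Z: 10/20 differ, p = 0.500, d = 0.824.
Y–Z: 10/20 differ, p = 0.500, d = 0.824.
The smallest distance is between X and Y.

X and Y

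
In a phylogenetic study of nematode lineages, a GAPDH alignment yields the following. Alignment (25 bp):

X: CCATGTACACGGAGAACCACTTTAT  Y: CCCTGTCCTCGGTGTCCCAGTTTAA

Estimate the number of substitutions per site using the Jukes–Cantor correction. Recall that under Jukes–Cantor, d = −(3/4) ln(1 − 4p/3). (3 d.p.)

The sequences differ at 8 of 25 sites (3, 7, 9, 13, 15, 16, 20, 25), so p = 8/25 = 0.32.
d = −(3/4) ln(1 − 4p/3) = −0.75 ln(1 − 0.426667) = −0.75 ln(0.573333)
  = −0.75 × (-0.556289) = 0.417217 substitutions/site.

0.417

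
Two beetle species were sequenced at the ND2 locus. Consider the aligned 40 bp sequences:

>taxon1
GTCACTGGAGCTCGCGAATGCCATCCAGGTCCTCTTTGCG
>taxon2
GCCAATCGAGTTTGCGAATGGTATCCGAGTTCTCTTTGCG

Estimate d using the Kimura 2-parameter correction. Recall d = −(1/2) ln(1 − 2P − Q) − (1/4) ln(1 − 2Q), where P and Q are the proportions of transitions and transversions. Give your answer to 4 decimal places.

Of 40 sites, 7 differences are transitions and 3 are transversions, so P = 7/40 = 0.175 and Q = 3/40 = 0.075.
Under the Kimura two-parameter model, d = −½ ln(1 − 2P − Q) − ¼ ln(1 − 2Q).
1 − 2P − Q = 0.575, giving −½ ln(0.575) = 0.276693.
1 − 2Q = 0.85, giving −¼ ln(0.85) = 0.040630.
d = 0.276693 + 0.040630 = 0.317323.

0.3173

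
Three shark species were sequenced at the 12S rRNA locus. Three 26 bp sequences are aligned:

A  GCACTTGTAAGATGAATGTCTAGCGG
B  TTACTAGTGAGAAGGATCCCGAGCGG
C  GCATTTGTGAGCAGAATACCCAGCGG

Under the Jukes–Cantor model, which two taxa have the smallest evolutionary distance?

A and C

A–B: 9/26 differ, p = 0.346, d = 0.464.
A–C: 7/26 differ, p = 0.269, d = 0.334.
B–C: 8/26 differ, p = 0.308, d = 0.396.
The smallest distance is between A and C.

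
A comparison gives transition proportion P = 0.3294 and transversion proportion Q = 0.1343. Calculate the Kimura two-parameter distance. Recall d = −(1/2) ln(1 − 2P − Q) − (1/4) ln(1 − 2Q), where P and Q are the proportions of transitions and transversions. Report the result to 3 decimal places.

Under the Kimura two-parameter model, d = −½ ln(1 − 2P − Q) − ¼ ln(1 − 2Q).
1 − 2P − Q = 0.2069, giving −½ ln(0.2069) = 0.787760.
1 − 2Q = 0.7314, giving −¼ ln(0.7314) = 0.078199.
d = 0.787760 + 0.078199 = 0.865959.

0.866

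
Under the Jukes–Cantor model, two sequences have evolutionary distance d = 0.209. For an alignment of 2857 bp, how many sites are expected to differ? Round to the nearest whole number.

521

Invert JC69: p = (3/4)(1 − e^(−4d/3)) = 0.75 × (1 − e^(-0.278667)) = 0.75 × (1 − 0.756792) = 0.182406.
Expected differing sites = pL ≈ 0.182406 × 2857 = 521.133942 ≈ 521.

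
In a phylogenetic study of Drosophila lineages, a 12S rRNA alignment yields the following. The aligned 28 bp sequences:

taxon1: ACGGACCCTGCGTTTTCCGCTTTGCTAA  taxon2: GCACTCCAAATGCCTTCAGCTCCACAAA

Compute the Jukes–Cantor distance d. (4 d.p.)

0.9396

The sequences differ at 15 of 28 sites, so p = 15/28 ≈ 0.535714.
d = −(3/4) ln(1 − 4p/3) = −0.75 ln(1 − 0.714285) = −0.75 ln(0.285715)
  = −0.75 × (-1.252760) = 0.939570 substitutions/site.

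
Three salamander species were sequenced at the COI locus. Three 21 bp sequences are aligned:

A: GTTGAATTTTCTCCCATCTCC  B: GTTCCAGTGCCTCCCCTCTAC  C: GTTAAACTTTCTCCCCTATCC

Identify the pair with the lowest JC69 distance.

A and C

A–B: 7/21 differ, p = 0.333, d = 0.441.
A–C: 4/21 differ, p = 0.190, d = 0.220.
B–C: 7/21 differ, p = 0.333, d = 0.441.
The smallest distance is between A and C.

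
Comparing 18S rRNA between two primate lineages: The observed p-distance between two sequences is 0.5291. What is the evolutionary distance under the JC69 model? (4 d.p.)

d = −(3/4) ln(1 − 4p/3) = −0.75 ln(1 − 0.705467) = −0.75 ln(0.294533)
  = −0.75 × (-1.222364) = 0.916773 substitutions/site.

0.9168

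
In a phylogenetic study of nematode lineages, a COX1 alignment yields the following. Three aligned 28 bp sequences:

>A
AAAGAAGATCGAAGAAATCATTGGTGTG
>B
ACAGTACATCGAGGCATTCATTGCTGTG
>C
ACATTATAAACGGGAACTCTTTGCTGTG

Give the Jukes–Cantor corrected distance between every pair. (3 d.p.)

d(A,B) = 0.304, d(A,C) = 0.635, d(B,C) = 0.420

A–B: 7/28 sites differ → p = 0.25, d = −0.75 ln(1 − 0.333333) = 0.304098 ≈ 0.304.
A–C: 12/28 sites differ → p ≈ 0.428571, d = −0.75 ln(1 − 0.571428) = 0.635472 ≈ 0.635.
B–C: 9/28 sites differ → p ≈ 0.321429, d = −0.75 ln(1 − 0.428572) = 0.419713 ≈ 0.420.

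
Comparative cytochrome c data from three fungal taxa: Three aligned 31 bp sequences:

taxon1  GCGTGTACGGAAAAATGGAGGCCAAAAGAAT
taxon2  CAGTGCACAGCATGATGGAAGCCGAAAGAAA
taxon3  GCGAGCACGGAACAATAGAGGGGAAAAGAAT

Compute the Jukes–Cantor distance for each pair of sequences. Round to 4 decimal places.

d(taxon1,taxon2) = 0.4217, d(taxon1,taxon3) = 0.2239, d(taxon2,taxon3) = 0.6143

taxon1–taxon2: 10/31 sites differ → p ≈ 0.322581, d = −0.75 ln(1 − 0.430108) = 0.421731 ≈ 0.4217.
taxon1–taxon3: 6/31 sites differ → p ≈ 0.193548, d = −0.75 ln(1 − 0.258064) = 0.223869 ≈ 0.2239.
taxon2–taxon3: 13/31 sites differ → p ≈ 0.419355, d = −0.75 ln(1 − 0.55914) = 0.614271 ≈ 0.6143.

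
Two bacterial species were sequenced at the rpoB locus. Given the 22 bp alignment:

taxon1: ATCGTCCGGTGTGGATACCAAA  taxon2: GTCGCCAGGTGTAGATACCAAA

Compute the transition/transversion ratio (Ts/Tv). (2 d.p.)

3.00

Transitions are A↔G and C↔T; transversions are all other mismatches.
Transitions: 3. Transversions: 1.
R = 3/1 = 3.00.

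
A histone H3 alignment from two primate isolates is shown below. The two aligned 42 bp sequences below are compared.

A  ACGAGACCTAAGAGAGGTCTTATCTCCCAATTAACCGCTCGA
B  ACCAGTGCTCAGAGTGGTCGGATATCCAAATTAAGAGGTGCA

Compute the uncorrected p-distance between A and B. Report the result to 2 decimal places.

0.33

The sequences differ at 14 of 42 positions.
p = 14/42 = 0.333333… ≈ 0.33 (to 2 d.p.).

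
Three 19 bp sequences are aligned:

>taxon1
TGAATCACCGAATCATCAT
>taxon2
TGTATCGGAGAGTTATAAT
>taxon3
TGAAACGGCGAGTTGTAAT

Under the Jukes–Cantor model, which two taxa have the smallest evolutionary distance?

taxon1–taxon2: 7/19 differ, p = 0.368, d = 0.507.
taxon1–taxon3: 7/19 differ, p = 0.368, d = 0.507.
taxon2–taxon3: 4/19 differ, p = 0.211, d = 0.247.
The smallest distance is between taxon2 and taxon3.

taxon2 and taxon3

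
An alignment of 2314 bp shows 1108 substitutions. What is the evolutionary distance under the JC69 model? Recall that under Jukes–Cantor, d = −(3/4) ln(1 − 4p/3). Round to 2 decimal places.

0.76

p = 1108/2314 ≈ 0.478825.
d = −(3/4) ln(1 − 4p/3) = −0.75 ln(1 − 0.638433) = −0.75 ln(0.361567)
  = −0.75 × (-1.017308) = 0.762981 substitutions/site.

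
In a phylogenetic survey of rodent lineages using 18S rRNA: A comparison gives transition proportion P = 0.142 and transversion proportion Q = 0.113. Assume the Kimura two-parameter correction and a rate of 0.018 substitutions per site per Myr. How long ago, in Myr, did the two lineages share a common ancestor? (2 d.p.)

8.80

Under the Kimura two-parameter model, d = −½ ln(1 − 2P − Q) − ¼ ln(1 − 2Q).
1 − 2P − Q = 0.603, giving −½ ln(0.603) = 0.252919.
1 − 2Q = 0.774, giving −¼ ln(0.774) = 0.064046.
d = 0.252919 + 0.064046 = 0.316965.
Under a molecular clock d = 2μt, so t = d/(2μ) = 0.316965 / (2 × 0.018) = 8.80 Myr.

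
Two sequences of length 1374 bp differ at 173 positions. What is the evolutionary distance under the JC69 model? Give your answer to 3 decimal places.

p = 173/1374 ≈ 0.12591.
d = −(3/4) ln(1 − 4p/3) = −0.75 ln(1 − 0.16788) = −0.75 ln(0.83212)
  = −0.75 × (-0.183779) = 0.137834 substitutions/site.

0.138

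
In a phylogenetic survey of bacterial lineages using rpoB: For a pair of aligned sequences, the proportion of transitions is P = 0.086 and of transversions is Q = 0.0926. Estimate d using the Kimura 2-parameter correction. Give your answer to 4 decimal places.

Under the Kimura two-parameter model, d = −½ ln(1 − 2P − Q) − ¼ ln(1 − 2Q).
1 − 2P − Q = 0.7354, giving −½ ln(0.7354) = 0.153670.
1 − 2Q = 0.8148, giving −¼ ln(0.8148) = 0.051203.
d = 0.153670 + 0.051203 = 0.204873.

0.2049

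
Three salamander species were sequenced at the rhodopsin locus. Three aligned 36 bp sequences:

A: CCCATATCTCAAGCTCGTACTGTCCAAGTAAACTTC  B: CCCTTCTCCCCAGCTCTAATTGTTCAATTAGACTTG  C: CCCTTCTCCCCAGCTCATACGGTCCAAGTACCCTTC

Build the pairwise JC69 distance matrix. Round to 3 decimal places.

A–B: 11/36 sites differ → p ≈ 0.305556, d = −0.75 ln(1 − 0.407408) = 0.392437 ≈ 0.392.
A–C: 8/36 sites differ → p ≈ 0.222222, d = −0.75 ln(1 − 0.296296) = 0.263548 ≈ 0.264.
B–C: 9/36 sites differ → p = 0.25, d = −0.75 ln(1 − 0.333333) = 0.304098 ≈ 0.304.

d(A,B) = 0.392, d(A,C) = 0.264, d(B,C) = 0.304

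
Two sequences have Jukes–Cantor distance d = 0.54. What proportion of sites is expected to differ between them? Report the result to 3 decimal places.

p = (3/4)(1 − e^(−4d/3)) = 0.75 × (1 − e^(-0.72)) = 0.75 × (1 − 0.486752) = 0.384936.

0.385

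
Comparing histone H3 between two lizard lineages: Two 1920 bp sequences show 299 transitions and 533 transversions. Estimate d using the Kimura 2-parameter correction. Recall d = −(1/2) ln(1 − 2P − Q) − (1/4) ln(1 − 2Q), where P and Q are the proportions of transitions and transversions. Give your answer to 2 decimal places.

0.65

P = 299/1920 ≈ 0.155729 and Q = 533/1920 ≈ 0.277604.
Under the Kimura two-parameter model, d = −½ ln(1 − 2P − Q) − ¼ ln(1 − 2Q).
1 − 2P − Q = 0.410938, giving −½ ln(0.410938) = 0.444656.
1 − 2Q = 0.444792, giving −¼ ln(0.444792) = 0.202537.
d = 0.444656 + 0.202537 = 0.647193.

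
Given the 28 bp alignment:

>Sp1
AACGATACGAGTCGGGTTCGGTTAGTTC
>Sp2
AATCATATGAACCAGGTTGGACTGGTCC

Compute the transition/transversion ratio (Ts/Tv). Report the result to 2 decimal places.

4.50

Transitions are A↔G and C↔T; transversions are all other mismatches.
Transitions: 9. Transversions: 2.
R = 9/2 = 4.50.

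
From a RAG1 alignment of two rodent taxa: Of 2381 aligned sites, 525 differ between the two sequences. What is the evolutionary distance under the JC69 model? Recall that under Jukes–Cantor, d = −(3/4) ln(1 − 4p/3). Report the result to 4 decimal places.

p = 525/2381 ≈ 0.220496.
d = −(3/4) ln(1 − 4p/3) = −0.75 ln(1 − 0.293995) = −0.75 ln(0.706005)
  = −0.75 × (-0.348133) = 0.261100 substitutions/site.

0.2611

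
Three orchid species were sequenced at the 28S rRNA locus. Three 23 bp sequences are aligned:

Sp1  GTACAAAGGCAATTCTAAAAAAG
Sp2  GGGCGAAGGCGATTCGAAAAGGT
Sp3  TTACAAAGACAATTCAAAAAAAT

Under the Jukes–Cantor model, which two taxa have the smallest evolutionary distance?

Sp1 and Sp3

Sp1–Sp2: 8/23 differ, p = 0.348, d = 0.467.
Sp1–Sp3: 4/23 differ, p = 0.174, d = 0.198.
Sp2–Sp3: 9/23 differ, p = 0.391, d = 0.553.
The smallest distance is between Sp1 and Sp3.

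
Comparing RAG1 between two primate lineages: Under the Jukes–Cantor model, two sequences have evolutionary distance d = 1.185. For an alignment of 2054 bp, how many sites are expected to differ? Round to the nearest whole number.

Invert JC69: p = (3/4)(1 − e^(−4d/3)) = 0.75 × (1 − e^(-1.58)) = 0.75 × (1 − 0.205975) = 0.595519.
Expected differing sites = pL ≈ 0.595519 × 2054 = 1223.196026 ≈ 1223.

1223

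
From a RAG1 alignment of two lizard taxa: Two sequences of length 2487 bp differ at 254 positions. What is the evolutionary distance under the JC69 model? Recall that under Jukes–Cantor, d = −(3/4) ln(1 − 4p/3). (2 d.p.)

0.11

p = 254/2487 ≈ 0.102131.
d = −(3/4) ln(1 − 4p/3) = −0.75 ln(1 − 0.136175) = −0.75 ln(0.863825)
  = −0.75 × (-0.146385) = 0.109789 substitutions/site.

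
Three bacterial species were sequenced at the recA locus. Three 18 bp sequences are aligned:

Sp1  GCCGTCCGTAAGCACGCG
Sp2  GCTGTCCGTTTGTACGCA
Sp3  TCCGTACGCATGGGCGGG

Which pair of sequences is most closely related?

Sp1–Sp2: 5/18 differ, p = 0.278, d = 0.347.
Sp1–Sp3: 7/18 differ, p = 0.389, d = 0.548.
Sp2–Sp3: 9/18 differ, p = 0.500, d = 0.824.
The smallest distance is between Sp1 and Sp2.

Sp1 and Sp2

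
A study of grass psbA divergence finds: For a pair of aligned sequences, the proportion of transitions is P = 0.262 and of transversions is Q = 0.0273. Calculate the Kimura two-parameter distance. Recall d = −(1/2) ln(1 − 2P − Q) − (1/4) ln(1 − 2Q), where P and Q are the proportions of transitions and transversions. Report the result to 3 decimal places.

Under the Kimura two-parameter model, d = −½ ln(1 − 2P − Q) − ¼ ln(1 − 2Q).
1 − 2P − Q = 0.4487, giving −½ ln(0.4487) = 0.400700.
1 − 2Q = 0.9454, giving −¼ ln(0.9454) = 0.014037.
d = 0.400700 + 0.014037 = 0.414737.

0.415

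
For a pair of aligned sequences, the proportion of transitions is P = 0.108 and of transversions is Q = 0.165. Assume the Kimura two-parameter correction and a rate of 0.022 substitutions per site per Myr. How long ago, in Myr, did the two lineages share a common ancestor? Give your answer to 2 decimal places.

Under the Kimura two-parameter model, d = −½ ln(1 − 2P − Q) − ¼ ln(1 − 2Q).
1 − 2P − Q = 0.619, giving −½ ln(0.619) = 0.239825.
1 − 2Q = 0.67, giving −¼ ln(0.67) = 0.100119.
d = 0.239825 + 0.100119 = 0.339944.
Under a molecular clock d = 2μt, so t = d/(2μ) = 0.339944 / (2 × 0.022) = 7.73 Myr.

7.73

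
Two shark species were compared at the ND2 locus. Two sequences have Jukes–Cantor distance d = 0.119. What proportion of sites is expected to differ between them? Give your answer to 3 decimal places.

0.110

p = (3/4)(1 − e^(−4d/3)) = 0.75 × (1 − e^(-0.158667)) = 0.75 × (1 − 0.853280) = 0.110040.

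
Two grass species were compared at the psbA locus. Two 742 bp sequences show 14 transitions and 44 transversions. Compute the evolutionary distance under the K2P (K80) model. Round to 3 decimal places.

0.083

P = 14/742 ≈ 0.018868 and Q = 44/742 ≈ 0.059299.
Under the Kimura two-parameter model, d = −½ ln(1 − 2P − Q) − ¼ ln(1 − 2Q).
1 − 2P − Q = 0.902965, giving −½ ln(0.902965) = 0.051036.
1 − 2Q = 0.881402, giving −¼ ln(0.881402) = 0.031560.
d = 0.051036 + 0.031560 = 0.082596.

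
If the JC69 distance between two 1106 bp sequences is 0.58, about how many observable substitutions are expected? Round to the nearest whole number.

Invert JC69: p = (3/4)(1 − e^(−4d/3)) = 0.75 × (1 − e^(-0.773333)) = 0.75 × (1 − 0.461472) = 0.403896.
Expected differing sites = pL ≈ 0.403896 × 1106 = 446.708976 ≈ 447.

447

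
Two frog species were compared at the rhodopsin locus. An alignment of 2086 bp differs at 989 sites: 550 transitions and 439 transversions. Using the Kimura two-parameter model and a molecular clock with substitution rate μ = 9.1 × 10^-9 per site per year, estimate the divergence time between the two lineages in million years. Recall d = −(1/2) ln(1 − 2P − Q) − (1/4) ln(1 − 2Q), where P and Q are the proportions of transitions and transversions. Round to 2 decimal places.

44.28

P = 550/2086 ≈ 0.263663 and Q = 439/2086 ≈ 0.210451.
Under the Kimura two-parameter model, d = −½ ln(1 − 2P − Q) − ¼ ln(1 − 2Q).
1 − 2P − Q = 0.262223, giving −½ ln(0.262223) = 0.669280.
1 − 2Q = 0.579098, giving −¼ ln(0.579098) = 0.136571.
d = 0.669280 + 0.136571 = 0.805851.
Under a molecular clock d = 2μt, so t = d/(2μ) = 0.805851 / (2 × 9.1 × 10^-9) = 44.28 million years.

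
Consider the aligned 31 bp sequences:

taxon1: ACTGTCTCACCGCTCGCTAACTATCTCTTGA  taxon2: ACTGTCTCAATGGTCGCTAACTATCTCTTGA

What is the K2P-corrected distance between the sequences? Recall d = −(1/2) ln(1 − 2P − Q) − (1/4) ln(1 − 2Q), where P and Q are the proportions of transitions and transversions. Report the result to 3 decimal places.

0.104

Of 31 sites, 1 differences are transitions and 2 are transversions, so P = 1/31 ≈ 0.032258 and Q = 2/31 ≈ 0.064516.
Under the Kimura two-parameter model, d = −½ ln(1 − 2P − Q) − ¼ ln(1 − 2Q).
1 − 2P − Q = 0.870968, giving −½ ln(0.870968) = 0.069075.
1 − 2Q = 0.870968, giving −¼ ln(0.870968) = 0.034538.
d = 0.069075 + 0.034538 = 0.103613.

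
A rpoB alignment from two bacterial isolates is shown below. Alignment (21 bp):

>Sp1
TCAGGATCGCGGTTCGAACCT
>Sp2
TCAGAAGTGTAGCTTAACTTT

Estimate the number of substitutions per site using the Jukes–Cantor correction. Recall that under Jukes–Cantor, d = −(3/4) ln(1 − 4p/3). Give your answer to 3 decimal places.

The sequences differ at 11 of 21 sites, so p = 11/21 ≈ 0.52381.
d = −(3/4) ln(1 − 4p/3) = −0.75 ln(1 − 0.698413) = −0.75 ln(0.301587)
  = −0.75 × (-1.198697) = 0.899023 substitutions/site.

0.899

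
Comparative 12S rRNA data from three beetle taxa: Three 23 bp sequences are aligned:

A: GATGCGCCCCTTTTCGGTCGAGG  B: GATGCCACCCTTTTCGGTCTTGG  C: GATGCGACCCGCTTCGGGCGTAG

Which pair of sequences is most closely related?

A and B

A–B: 4/23 differ, p = 0.174, d = 0.198.
A–C: 6/23 differ, p = 0.261, d = 0.321.
B–C: 6/23 differ, p = 0.261, d = 0.321.
The smallest distance is between A and B.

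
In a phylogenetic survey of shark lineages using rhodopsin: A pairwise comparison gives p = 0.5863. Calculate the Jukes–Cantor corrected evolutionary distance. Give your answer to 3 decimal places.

d = −(3/4) ln(1 − 4p/3) = −0.75 ln(1 − 0.781733) = −0.75 ln(0.218267)
  = −0.75 × (-1.522036) = 1.141527 substitutions/site.

1.142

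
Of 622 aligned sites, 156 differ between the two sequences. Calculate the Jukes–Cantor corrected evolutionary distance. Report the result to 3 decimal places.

p = 156/622 ≈ 0.250804.
d = −(3/4) ln(1 − 4p/3) = −0.75 ln(1 − 0.334405) = −0.75 ln(0.665595)
  = −0.75 × (-0.407074) = 0.305306 substitutions/site.

0.305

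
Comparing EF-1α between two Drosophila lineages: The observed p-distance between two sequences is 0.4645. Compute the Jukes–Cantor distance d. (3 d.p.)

0.724

d = −(3/4) ln(1 − 4p/3) = −0.75 ln(1 − 0.619333) = −0.75 ln(0.380667)
  = −0.75 × (-0.965830) = 0.724373 substitutions/site.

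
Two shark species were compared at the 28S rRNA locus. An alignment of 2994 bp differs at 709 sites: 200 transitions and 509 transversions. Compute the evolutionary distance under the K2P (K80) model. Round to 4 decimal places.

0.2848

P = 200/2994 ≈ 0.0668 and Q = 509/2994 ≈ 0.170007.
Under the Kimura two-parameter model, d = −½ ln(1 − 2P − Q) − ¼ ln(1 − 2Q).
1 − 2P − Q = 0.696393, giving −½ ln(0.696393) = 0.180921.
1 − 2Q = 0.659986, giving −¼ ln(0.659986) = 0.103884.
d = 0.180921 + 0.103884 = 0.284805.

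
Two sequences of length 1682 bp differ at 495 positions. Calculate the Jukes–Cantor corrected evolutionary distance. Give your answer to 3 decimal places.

p = 495/1682 ≈ 0.294293.
d = −(3/4) ln(1 − 4p/3) = −0.75 ln(1 − 0.392391) = −0.75 ln(0.607609)
  = −0.75 × (-0.498224) = 0.373668 substitutions/site.

0.374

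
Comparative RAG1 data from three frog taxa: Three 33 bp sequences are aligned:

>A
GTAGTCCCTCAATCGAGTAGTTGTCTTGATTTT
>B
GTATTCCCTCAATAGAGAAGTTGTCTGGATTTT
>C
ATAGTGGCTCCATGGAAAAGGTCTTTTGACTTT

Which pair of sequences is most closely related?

A–B: 4/33 differ, p = 0.121, d = 0.132.
A–C: 11/33 differ, p = 0.333, d = 0.441.
B–C: 12/33 differ, p = 0.364, d = 0.497.
The smallest distance is between A and B.

A and B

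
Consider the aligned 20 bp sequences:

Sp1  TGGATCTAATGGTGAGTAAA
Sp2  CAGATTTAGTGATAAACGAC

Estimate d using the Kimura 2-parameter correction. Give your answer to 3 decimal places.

1.524

Of 20 sites, 9 differences are transitions and 1 are transversions, so P = 9/20 = 0.45 and Q = 1/20 = 0.05.
Under the Kimura two-parameter model, d = −½ ln(1 − 2P − Q) − ¼ ln(1 − 2Q).
1 − 2P − Q = 0.05, giving −½ ln(0.05) = 1.497866.
1 − 2Q = 0.9, giving −¼ ln(0.9) = 0.026340.
d = 1.497866 + 0.026340 = 1.524206.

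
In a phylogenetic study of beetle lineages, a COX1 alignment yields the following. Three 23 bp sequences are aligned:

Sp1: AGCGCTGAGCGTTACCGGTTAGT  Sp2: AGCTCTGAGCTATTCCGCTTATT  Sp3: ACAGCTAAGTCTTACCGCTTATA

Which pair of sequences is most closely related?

Sp1–Sp2: 6/23 differ, p = 0.261, d = 0.321.
Sp1–Sp3: 8/23 differ, p = 0.348, d = 0.467.
Sp2–Sp3: 9/23 differ, p = 0.391, d = 0.553.
The smallest distance is between Sp1 and Sp2.

Sp1 and Sp2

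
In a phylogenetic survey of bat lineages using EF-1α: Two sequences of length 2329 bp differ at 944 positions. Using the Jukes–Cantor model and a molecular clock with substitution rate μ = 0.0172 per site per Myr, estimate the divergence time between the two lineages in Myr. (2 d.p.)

p = 944/2329 ≈ 0.405324.
d = −(3/4) ln(1 − 4p/3) = −0.75 ln(1 − 0.540432) = −0.75 ln(0.459568)
  = −0.75 × (-0.777468) = 0.583101 substitutions/site.
Under a molecular clock d = 2μt, so t = d/(2μ) = 0.583101 / (2 × 0.0172) = 16.95 Myr.

16.95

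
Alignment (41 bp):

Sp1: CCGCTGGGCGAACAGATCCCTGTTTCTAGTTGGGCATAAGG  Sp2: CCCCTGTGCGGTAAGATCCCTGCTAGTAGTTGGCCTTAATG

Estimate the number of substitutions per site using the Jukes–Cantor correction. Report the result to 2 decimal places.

0.33

The sequences differ at 11 of 41 sites, so p = 11/41 ≈ 0.268293.
d = −(3/4) ln(1 − 4p/3) = −0.75 ln(1 − 0.357724) = −0.75 ln(0.642276)
  = −0.75 × (-0.442737) = 0.332053 substitutions/site.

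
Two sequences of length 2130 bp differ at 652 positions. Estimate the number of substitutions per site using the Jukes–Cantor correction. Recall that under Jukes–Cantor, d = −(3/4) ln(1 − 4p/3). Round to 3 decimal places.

p = 652/2130 ≈ 0.306103.
d = −(3/4) ln(1 − 4p/3) = −0.75 ln(1 − 0.408137) = −0.75 ln(0.591863)
  = −0.75 × (-0.524480) = 0.393360 substitutions/site.

0.393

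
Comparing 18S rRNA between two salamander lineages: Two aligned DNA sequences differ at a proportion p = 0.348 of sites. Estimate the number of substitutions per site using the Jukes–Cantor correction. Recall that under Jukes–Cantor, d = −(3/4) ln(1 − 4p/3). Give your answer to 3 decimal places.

d = −(3/4) ln(1 − 4p/3) = −0.75 ln(1 − 0.464) = −0.75 ln(0.536)
  = −0.75 × (-0.623621) = 0.467716 substitutions/site.

0.468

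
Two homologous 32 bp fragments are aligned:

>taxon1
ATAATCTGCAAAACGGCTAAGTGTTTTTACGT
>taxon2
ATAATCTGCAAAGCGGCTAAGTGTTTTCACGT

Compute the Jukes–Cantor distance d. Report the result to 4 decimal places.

The sequences differ at 2 of 32 sites (13, 28), so p = 2/32 = 0.0625.
d = −(3/4) ln(1 − 4p/3) = −0.75 ln(1 − 0.083333) = −0.75 ln(0.916667)
  = −0.75 × (-0.087011) = 0.065258 substitutions/site.

0.0653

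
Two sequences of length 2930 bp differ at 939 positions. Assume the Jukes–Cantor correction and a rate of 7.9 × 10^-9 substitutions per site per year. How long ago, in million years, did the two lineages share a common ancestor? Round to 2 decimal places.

26.46

p = 939/2930 ≈ 0.320478.
d = −(3/4) ln(1 − 4p/3) = −0.75 ln(1 − 0.427304) = −0.75 ln(0.572696)
  = −0.75 × (-0.557400) = 0.418050 substitutions/site.
Under a molecular clock d = 2μt, so t = d/(2μ) = 0.418050 / (2 × 7.9 × 10^-9) = 26.46 million years.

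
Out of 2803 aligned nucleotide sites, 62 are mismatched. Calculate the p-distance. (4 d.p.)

p = 62/2803 = 0.022119… ≈ 0.0221 (to 4 d.p.).

0.0221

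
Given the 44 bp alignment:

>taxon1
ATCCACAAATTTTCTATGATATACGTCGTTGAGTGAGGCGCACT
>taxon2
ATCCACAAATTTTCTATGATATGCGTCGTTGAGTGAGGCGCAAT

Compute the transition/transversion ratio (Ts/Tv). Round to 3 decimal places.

Transitions are A↔G and C↔T; transversions are all other mismatches.
Transitions: 1. Transversions: 1.
R = 1/1 = 1.000.

1.000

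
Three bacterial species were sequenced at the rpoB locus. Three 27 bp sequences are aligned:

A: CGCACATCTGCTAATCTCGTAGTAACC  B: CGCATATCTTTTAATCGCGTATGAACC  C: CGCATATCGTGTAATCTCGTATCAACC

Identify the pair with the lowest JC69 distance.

A–B: 6/27 differ, p = 0.222, d = 0.264.
A–C: 6/27 differ, p = 0.222, d = 0.264.
B–C: 4/27 differ, p = 0.148, d = 0.165.
The smallest distance is between B and C.

B and C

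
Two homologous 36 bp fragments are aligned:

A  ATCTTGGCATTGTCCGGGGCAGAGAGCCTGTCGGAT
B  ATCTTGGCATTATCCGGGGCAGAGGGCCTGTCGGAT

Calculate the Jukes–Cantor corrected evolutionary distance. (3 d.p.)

The sequences differ at 2 of 36 sites (12, 25), so p = 2/36 ≈ 0.055556.
d = −(3/4) ln(1 − 4p/3) = −0.75 ln(1 − 0.074075) = −0.75 ln(0.925925)
  = −0.75 × (-0.076962) = 0.057722 substitutions/site.

0.058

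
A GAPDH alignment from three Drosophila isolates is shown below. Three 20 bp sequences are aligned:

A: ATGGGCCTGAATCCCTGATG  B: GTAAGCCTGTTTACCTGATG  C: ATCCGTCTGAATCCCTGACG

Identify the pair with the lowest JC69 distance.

A and C

A–B: 6/20 differ, p = 0.300, d = 0.383.
A–C: 4/20 differ, p = 0.200, d = 0.233.
B–C: 8/20 differ, p = 0.400, d = 0.572.
The smallest distance is between A and C.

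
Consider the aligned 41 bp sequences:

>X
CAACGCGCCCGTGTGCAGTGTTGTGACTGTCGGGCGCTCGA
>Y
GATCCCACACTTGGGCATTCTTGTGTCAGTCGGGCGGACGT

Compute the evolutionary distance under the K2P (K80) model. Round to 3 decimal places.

Of 41 sites, 1 differences are transitions and 13 are transversions, so P = 1/41 ≈ 0.02439 and Q = 13/41 ≈ 0.317073.
Under the Kimura two-parameter model, d = −½ ln(1 − 2P − Q) − ¼ ln(1 − 2Q).
1 − 2P − Q = 0.634147, giving −½ ln(0.634147) = 0.227737.
1 − 2Q = 0.365854, giving −¼ ln(0.365854) = 0.251380.
d = 0.227737 + 0.251380 = 0.479117.

0.479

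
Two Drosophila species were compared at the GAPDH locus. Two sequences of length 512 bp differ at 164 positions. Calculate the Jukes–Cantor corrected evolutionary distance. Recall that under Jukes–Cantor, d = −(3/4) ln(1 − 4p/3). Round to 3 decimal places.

0.418

p = 164/512 ≈ 0.320313.
d = −(3/4) ln(1 − 4p/3) = −0.75 ln(1 − 0.427084) = −0.75 ln(0.572916)
  = −0.75 × (-0.557016) = 0.417762 substitutions/site.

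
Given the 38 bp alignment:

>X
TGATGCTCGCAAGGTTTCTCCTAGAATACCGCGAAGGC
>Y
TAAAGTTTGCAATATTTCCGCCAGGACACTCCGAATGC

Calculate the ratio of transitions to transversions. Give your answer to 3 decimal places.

1.800

Transitions are A↔G and C↔T; transversions are all other mismatches.
Transitions: 9. Transversions: 5.
R = 9/5 = 1.800.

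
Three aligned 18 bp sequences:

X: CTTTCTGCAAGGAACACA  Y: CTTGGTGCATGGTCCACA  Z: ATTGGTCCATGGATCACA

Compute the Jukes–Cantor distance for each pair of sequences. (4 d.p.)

d(X,Y) = 0.3470, d(X,Z) = 0.4408, d(Y,Z) = 0.2635

X–Y: 5/18 sites differ → p ≈ 0.277778, d = −0.75 ln(1 − 0.370371) = 0.346968 ≈ 0.3470.
X–Z: 6/18 sites differ → p ≈ 0.333333, d = −0.75 ln(1 − 0.444444) = 0.440839 ≈ 0.4408.
Y–Z: 4/18 sites differ → p ≈ 0.222222, d = −0.75 ln(1 − 0.296296) = 0.263548 ≈ 0.2635.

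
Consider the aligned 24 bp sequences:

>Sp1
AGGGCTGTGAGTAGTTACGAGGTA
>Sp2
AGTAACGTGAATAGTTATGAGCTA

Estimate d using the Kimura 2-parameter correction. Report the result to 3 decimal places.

Of 24 sites, 4 differences are transitions and 3 are transversions, so P = 4/24 ≈ 0.166667 and Q = 3/24 = 0.125.
Under the Kimura two-parameter model, d = −½ ln(1 − 2P − Q) − ¼ ln(1 − 2Q).
1 − 2P − Q = 0.541666, giving −½ ln(0.541666) = 0.306553.
1 − 2Q = 0.75, giving −¼ ln(0.75) = 0.071921.
d = 0.306553 + 0.071921 = 0.378474.

0.378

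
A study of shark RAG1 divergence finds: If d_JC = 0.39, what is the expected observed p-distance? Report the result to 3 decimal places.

p = (3/4)(1 − e^(−4d/3)) = 0.75 × (1 − e^(-0.52)) = 0.75 × (1 − 0.594521) = 0.304109.

0.304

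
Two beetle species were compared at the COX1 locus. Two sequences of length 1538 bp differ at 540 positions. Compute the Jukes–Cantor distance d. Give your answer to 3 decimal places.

0.474

p = 540/1538 ≈ 0.351105.
d = −(3/4) ln(1 − 4p/3) = −0.75 ln(1 − 0.46814) = −0.75 ln(0.53186)
  = −0.75 × (-0.631375) = 0.473531 substitutions/site.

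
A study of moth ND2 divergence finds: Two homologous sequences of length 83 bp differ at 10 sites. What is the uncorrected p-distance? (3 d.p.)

p = 10/83 = 0.120481… ≈ 0.120 (to 3 d.p.).

0.120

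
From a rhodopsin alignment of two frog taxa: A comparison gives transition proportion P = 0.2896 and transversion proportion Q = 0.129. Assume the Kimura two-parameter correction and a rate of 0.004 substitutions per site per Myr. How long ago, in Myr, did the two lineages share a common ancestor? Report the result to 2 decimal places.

Under the Kimura two-parameter model, d = −½ ln(1 − 2P − Q) − ¼ ln(1 − 2Q).
1 − 2P − Q = 0.2918, giving −½ ln(0.2918) = 0.615843.
1 − 2Q = 0.742, giving −¼ ln(0.742) = 0.074602.
d = 0.615843 + 0.074602 = 0.690445.
Under a molecular clock d = 2μt, so t = d/(2μ) = 0.690445 / (2 × 0.004) = 86.31 Myr.

86.31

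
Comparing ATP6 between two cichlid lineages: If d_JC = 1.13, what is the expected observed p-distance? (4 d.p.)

p = (3/4)(1 − e^(−4d/3)) = 0.75 × (1 − e^(-1.506667)) = 0.75 × (1 − 0.221647) = 0.583765.

0.5838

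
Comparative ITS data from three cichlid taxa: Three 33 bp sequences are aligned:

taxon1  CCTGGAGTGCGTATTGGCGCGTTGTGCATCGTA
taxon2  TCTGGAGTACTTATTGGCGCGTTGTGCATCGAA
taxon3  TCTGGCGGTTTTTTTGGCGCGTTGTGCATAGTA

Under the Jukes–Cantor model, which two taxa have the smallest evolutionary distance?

taxon1 and taxon2

taxon1–taxon2: 4/33 differ, p = 0.121, d = 0.132.
taxon1–taxon3: 8/33 differ, p = 0.242, d = 0.293.
taxon2–taxon3: 7/33 differ, p = 0.212, d = 0.249.
The smallest distance is between taxon1 and taxon2.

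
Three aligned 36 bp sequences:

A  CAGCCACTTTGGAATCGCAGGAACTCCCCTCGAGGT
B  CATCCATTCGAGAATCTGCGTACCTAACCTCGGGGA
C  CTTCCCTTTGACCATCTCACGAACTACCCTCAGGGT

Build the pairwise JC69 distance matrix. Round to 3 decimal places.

d(A,B) = 0.548, d(A,C) = 0.493, d(B,C) = 0.493

A–B: 14/36 sites differ → p ≈ 0.388889, d = −0.75 ln(1 − 0.518519) = 0.548166 ≈ 0.548.
A–C: 13/36 sites differ → p ≈ 0.361111, d = −0.75 ln(1 − 0.481481) = 0.492584 ≈ 0.493.
B–C: 13/36 sites differ → p ≈ 0.361111, d = −0.75 ln(1 − 0.481481) = 0.492584 ≈ 0.493.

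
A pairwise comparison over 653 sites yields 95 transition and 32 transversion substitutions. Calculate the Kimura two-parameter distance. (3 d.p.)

P = 95/653 ≈ 0.145482 and Q = 32/653 ≈ 0.049005.
Under the Kimura two-parameter model, d = −½ ln(1 − 2P − Q) − ¼ ln(1 − 2Q).
1 − 2P − Q = 0.660031, giving −½ ln(0.660031) = 0.207734.
1 − 2Q = 0.90199, giving −¼ ln(0.90199) = 0.025788.
d = 0.207734 + 0.025788 = 0.233522.

0.234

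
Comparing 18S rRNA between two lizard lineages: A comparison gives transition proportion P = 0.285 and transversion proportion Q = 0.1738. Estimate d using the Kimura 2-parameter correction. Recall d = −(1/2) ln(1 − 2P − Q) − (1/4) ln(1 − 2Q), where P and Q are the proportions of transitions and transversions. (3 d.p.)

Under the Kimura two-parameter model, d = −½ ln(1 − 2P − Q) − ¼ ln(1 − 2Q).
1 − 2P − Q = 0.2562, giving −½ ln(0.2562) = 0.680898.
1 − 2Q = 0.6524, giving −¼ ln(0.6524) = 0.106774.
d = 0.680898 + 0.106774 = 0.787672.

0.788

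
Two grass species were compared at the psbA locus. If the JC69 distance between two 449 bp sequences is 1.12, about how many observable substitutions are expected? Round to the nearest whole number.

Invert JC69: p = (3/4)(1 − e^(−4d/3)) = 0.75 × (1 − e^(-1.493333)) = 0.75 × (1 − 0.224623) = 0.581533.
Expected differing sites = pL ≈ 0.581533 × 449 = 261.108317 ≈ 261.

261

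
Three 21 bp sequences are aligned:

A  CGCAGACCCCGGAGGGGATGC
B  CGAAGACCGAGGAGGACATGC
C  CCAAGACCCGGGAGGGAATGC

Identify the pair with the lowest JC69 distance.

A–B: 5/21 differ, p = 0.238, d = 0.286.
A–C: 4/21 differ, p = 0.190, d = 0.220.
B–C: 5/21 differ, p = 0.238, d = 0.286.
The smallest distance is between A and C.

A and C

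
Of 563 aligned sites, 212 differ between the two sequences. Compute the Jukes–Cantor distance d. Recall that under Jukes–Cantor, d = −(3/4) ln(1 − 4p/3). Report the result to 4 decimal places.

0.5230

p = 212/563 ≈ 0.376554.
d = −(3/4) ln(1 − 4p/3) = −0.75 ln(1 − 0.502072) = −0.75 ln(0.497928)
  = −0.75 × (-0.697300) = 0.522975 substitutions/site.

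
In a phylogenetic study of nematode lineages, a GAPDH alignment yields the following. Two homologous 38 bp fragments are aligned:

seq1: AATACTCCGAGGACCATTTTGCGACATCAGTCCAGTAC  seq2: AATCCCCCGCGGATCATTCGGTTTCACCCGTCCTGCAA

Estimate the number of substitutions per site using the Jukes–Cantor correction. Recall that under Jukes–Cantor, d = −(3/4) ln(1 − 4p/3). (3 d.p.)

The sequences differ at 14 of 38 sites, so p = 14/38 ≈ 0.368421.
d = −(3/4) ln(1 − 4p/3) = −0.75 ln(1 − 0.491228) = −0.75 ln(0.508772)
  = −0.75 × (-0.675755) = 0.506816 substitutions/site.

0.507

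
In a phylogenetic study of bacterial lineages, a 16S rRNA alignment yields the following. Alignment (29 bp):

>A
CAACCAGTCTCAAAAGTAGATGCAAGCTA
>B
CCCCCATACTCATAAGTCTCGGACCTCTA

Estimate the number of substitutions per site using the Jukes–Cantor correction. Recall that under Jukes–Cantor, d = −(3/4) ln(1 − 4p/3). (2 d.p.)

The sequences differ at 13 of 29 sites, so p = 13/29 ≈ 0.448276.
d = −(3/4) ln(1 − 4p/3) = −0.75 ln(1 − 0.597701) = −0.75 ln(0.402299)
  = −0.75 × (-0.910560) = 0.682920 substitutions/site.

0.68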